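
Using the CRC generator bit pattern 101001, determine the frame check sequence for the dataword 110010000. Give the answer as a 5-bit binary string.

Append 5 zeros: 11001000000000. Divide by 101001 (XOR where the leading bit is 1):
  pos 0: 110010 XOR 101001 = 011011
  pos 1: 110110 XOR 101001 = 011111
  pos 2: 111110 XOR 101001 = 010111
  pos 3: 101110 XOR 101001 = 000111
  pos 6: 111000 XOR 101001 = 010001
  pos 7: 100010 XOR 101001 = 001011
Remainder (last 5 bits) = 10110. This is the CRC / FCS.

10110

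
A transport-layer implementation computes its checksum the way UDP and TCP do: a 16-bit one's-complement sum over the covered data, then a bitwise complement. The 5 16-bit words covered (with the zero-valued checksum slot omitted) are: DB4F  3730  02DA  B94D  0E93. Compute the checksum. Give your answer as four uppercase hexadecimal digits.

One's-complement addition (fold any carry out of bit 15 back into bit 0):
  0xDB4F + 0x3730 = 0x1127F → wrap carry → 0x1280
  0x1280 + 0x02DA = 0x0155A
  0x155A + 0xB94D = 0x0CEA7
  0xCEA7 + 0x0E93 = 0x0DD3A
One's-complement sum = 0xDD3A.
Checksum = ~0xDD3A & 0xFFFF = 0x22C5.

22C5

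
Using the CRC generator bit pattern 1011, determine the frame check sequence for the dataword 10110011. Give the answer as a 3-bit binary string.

101

Append 3 zeros: 10110011000. Divide by 1011 (XOR where the leading bit is 1):
  pos 0: 1011 XOR 1011 = 0000
  pos 6: 1100 XOR 1011 = 0111
  pos 7: 1110 XOR 1011 = 0101
Remainder (last 3 bits) = 101. This is the CRC / FCS.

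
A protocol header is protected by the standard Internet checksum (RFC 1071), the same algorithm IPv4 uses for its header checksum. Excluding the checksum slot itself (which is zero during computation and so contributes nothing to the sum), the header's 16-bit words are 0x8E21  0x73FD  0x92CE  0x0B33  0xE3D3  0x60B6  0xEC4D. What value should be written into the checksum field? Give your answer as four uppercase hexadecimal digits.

2F07

One's-complement addition (fold any carry out of bit 15 back into bit 0):
  0x8E21 + 0x73FD = 0x1021E → wrap carry → 0x021F
  0x021F + 0x92CE = 0x094ED
  0x94ED + 0x0B33 = 0x0A020
  0xA020 + 0xE3D3 = 0x183F3 → wrap carry → 0x83F4
  0x83F4 + 0x60B6 = 0x0E4AA
  0xE4AA + 0xEC4D = 0x1D0F7 → wrap carry → 0xD0F8
One's-complement sum = 0xD0F8.
Checksum = ~0xD0F8 & 0xFFFF = 0x2F07.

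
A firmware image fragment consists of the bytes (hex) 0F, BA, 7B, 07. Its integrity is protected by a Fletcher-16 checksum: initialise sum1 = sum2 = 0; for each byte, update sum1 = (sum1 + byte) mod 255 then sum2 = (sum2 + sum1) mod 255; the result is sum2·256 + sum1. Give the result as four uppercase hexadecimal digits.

6A4C

Running sums (mod 255):
  after byte 0 (0F): sum1=15, sum2=15
  after byte 1 (BA): sum1=201, sum2=216
  after byte 2 (7B): sum1=69, sum2=30
  after byte 3 (07): sum1=76, sum2=106
Checksum = sum2·256 + sum1 = 106·256 + 76 = 27212 = 0x6A4C.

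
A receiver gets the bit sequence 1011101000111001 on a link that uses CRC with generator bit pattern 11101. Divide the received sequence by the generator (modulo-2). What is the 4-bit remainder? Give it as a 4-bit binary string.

0001

Modulo-2 division of 1011101000111001 by 11101:
  pos 0: 10111 XOR 11101 = 01010
  pos 1: 10100 XOR 11101 = 01001
  pos 2: 10011 XOR 11101 = 01110
  pos 3: 11100 XOR 11101 = 00001
  pos 7: 10011 XOR 11101 = 01110
  pos 8: 11101 XOR 11101 = 00000
Remainder = 0001 (nonzero — an error is detected).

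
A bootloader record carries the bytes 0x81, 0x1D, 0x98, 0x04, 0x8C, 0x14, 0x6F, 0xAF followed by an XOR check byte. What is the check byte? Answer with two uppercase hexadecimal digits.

58

XOR the bytes together:
  start with 0x81
  0x81 ⊕ 0x1D = 0x9C
  0x9C ⊕ 0x98 = 0x04
  0x04 ⊕ 0x04 = 0x00
  0x00 ⊕ 0x8C = 0x8C
  0x8C ⊕ 0x14 = 0x98
  0x98 ⊕ 0x6F = 0xF7
  0xF7 ⊕ 0xAF = 0x58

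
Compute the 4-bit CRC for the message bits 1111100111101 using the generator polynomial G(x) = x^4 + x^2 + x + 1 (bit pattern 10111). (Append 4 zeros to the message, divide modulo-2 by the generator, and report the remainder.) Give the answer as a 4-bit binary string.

Append 4 zeros: 11111001111010000. Divide by 10111 (XOR where the leading bit is 1):
  pos 0: 11111 XOR 10111 = 01000
  pos 1: 10000 XOR 10111 = 00111
  pos 3: 11101 XOR 10111 = 01010
  pos 4: 10101 XOR 10111 = 00010
  pos 7: 10110 XOR 10111 = 00001
  pos 11: 11000 XOR 10111 = 01111
  pos 12: 11110 XOR 10111 = 01001
Remainder (last 4 bits) = 1001. This is the CRC / FCS.

1001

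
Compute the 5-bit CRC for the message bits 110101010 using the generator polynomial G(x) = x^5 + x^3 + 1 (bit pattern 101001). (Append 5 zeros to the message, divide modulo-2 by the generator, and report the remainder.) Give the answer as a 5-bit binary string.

Append 5 zeros: 11010101000000. Divide by 101001 (XOR where the leading bit is 1):
  pos 0: 110101 XOR 101001 = 011100
  pos 1: 111000 XOR 101001 = 010001
  pos 2: 100011 XOR 101001 = 001010
  pos 4: 101000 XOR 101001 = 000001
Remainder (last 5 bits) = 10000. This is the CRC / FCS.

10000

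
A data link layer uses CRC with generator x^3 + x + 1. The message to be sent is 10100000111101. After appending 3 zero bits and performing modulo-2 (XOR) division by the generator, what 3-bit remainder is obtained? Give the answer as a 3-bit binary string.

111

Append 3 zeros: 10100000111101000. Divide by 1011 (XOR where the leading bit is 1):
  pos 0: 1010 XOR 1011 = 0001
  pos 3: 1000 XOR 1011 = 0011
  pos 5: 1101 XOR 1011 = 0110
  pos 6: 1101 XOR 1011 = 0110
  pos 7: 1101 XOR 1011 = 0110
  pos 8: 1101 XOR 1011 = 0110
  pos 9: 1100 XOR 1011 = 0111
  pos 10: 1111 XOR 1011 = 0100
  pos 11: 1000 XOR 1011 = 0011
  pos 13: 1100 XOR 1011 = 0111
Remainder (last 3 bits) = 111. This is the CRC / FCS.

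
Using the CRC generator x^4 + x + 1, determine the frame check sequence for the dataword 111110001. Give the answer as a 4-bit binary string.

1010

Append 4 zeros: 1111100010000. Divide by 10011 (XOR where the leading bit is 1):
  pos 0: 11111 XOR 10011 = 01100
  pos 1: 11000 XOR 10011 = 01011
  pos 2: 10110 XOR 10011 = 00101
  pos 4: 10101 XOR 10011 = 00110
  pos 6: 11000 XOR 10011 = 01011
  pos 7: 10110 XOR 10011 = 00101
Remainder (last 4 bits) = 1010. This is the CRC / FCS.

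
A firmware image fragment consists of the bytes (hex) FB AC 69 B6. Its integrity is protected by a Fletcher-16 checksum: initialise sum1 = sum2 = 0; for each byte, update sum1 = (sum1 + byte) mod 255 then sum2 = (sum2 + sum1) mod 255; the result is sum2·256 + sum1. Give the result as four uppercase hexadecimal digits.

Running sums (mod 255):
  after byte 0 (FB): sum1=251, sum2=251
  after byte 1 (AC): sum1=168, sum2=164
  after byte 2 (69): sum1=18, sum2=182
  after byte 3 (B6): sum1=200, sum2=127
Checksum = sum2·256 + sum1 = 127·256 + 200 = 32712 = 0x7FC8.

7FC8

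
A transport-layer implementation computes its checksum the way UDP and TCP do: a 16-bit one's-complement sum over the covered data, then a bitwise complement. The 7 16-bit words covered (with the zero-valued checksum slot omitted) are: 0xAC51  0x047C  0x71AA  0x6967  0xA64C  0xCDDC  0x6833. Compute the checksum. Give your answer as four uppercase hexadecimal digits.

97C3

One's-complement addition (fold any carry out of bit 15 back into bit 0):
  0xAC51 + 0x047C = 0x0B0CD
  0xB0CD + 0x71AA = 0x12277 → wrap carry → 0x2278
  0x2278 + 0x6967 = 0x08BDF
  0x8BDF + 0xA64C = 0x1322B → wrap carry → 0x322C
  0x322C + 0xCDDC = 0x10008 → wrap carry → 0x0009
  0x0009 + 0x6833 = 0x0683C
One's-complement sum = 0x683C.
Checksum = ~0x683C & 0xFFFF = 0x97C3.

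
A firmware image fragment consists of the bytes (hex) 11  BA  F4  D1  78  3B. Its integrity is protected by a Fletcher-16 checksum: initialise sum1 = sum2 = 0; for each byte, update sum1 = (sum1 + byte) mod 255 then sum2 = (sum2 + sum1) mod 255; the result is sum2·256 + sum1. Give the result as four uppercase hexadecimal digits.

Running sums (mod 255):
  after byte 0 (11): sum1=17, sum2=17
  after byte 1 (BA): sum1=203, sum2=220
  after byte 2 (F4): sum1=192, sum2=157
  after byte 3 (D1): sum1=146, sum2=48
  after byte 4 (78): sum1=11, sum2=59
  after byte 5 (3B): sum1=70, sum2=129
Checksum = sum2·256 + sum1 = 129·256 + 70 = 33094 = 0x8146.

8146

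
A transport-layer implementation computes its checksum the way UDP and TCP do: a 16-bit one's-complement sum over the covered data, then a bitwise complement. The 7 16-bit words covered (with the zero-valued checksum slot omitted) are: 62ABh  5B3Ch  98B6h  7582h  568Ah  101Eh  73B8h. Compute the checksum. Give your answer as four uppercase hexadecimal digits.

One's-complement addition (fold any carry out of bit 15 back into bit 0):
  0x62AB + 0x5B3C = 0x0BDE7
  0xBDE7 + 0x98B6 = 0x1569D → wrap carry → 0x569E
  0x569E + 0x7582 = 0x0CC20
  0xCC20 + 0x568A = 0x122AA → wrap carry → 0x22AB
  0x22AB + 0x101E = 0x032C9
  0x32C9 + 0x73B8 = 0x0A681
One's-complement sum = 0xA681.
Checksum = ~0xA681 & 0xFFFF = 0x597E.

597E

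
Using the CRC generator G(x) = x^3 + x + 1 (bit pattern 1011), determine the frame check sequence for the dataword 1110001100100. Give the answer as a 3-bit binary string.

Append 3 zeros: 1110001100100000. Divide by 1011 (XOR where the leading bit is 1):
  pos 0: 1110 XOR 1011 = 0101
  pos 1: 1010 XOR 1011 = 0001
  pos 4: 1011 XOR 1011 = 0000
  pos 10: 1000 XOR 1011 = 0011
  pos 12: 1100 XOR 1011 = 0111
Remainder (last 3 bits) = 111. This is the CRC / FCS.

111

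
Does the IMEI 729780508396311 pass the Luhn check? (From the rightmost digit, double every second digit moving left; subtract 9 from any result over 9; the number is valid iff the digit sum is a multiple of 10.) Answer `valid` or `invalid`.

valid

From the right, keep odd positions and double even positions (subtract 9 from any doubled value over 9):
  doubled (positions 2,4,...): 2 3 6 0 0 5 4 → sum 20
  kept (positions 1,3,...): 1 3 9 8 5 8 9 7 → sum 50
Total = 70.
70 mod 10 = 0, so the number is valid.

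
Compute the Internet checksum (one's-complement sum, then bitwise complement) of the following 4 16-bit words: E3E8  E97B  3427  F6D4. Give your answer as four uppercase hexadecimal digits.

079F

One's-complement addition (fold any carry out of bit 15 back into bit 0):
  0xE3E8 + 0xE97B = 0x1CD63 → wrap carry → 0xCD64
  0xCD64 + 0x3427 = 0x1018B → wrap carry → 0x018C
  0x018C + 0xF6D4 = 0x0F860
One's-complement sum = 0xF860.
Checksum = ~0xF860 & 0xFFFF = 0x079F.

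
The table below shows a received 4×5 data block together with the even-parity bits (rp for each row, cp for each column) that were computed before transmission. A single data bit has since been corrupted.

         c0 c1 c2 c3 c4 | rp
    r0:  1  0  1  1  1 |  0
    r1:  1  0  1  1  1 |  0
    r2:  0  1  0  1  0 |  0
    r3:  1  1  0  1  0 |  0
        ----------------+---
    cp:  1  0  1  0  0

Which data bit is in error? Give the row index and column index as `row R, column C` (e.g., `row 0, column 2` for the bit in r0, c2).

Recompute each row's even parity and compare to rp:
  r0: data parity 0, sent rp 0 → ok
  r1: data parity 0, sent rp 0 → ok
  r2: data parity 0, sent rp 0 → ok
  r3: data parity 1, sent rp 0 → mismatch
Recompute each column's even parity and compare to cp:
  c0: data parity 1, sent cp 1 → ok
  c1: data parity 0, sent cp 0 → ok
  c2: data parity 0, sent cp 1 → mismatch
  c3: data parity 0, sent cp 0 → ok
  c4: data parity 0, sent cp 0 → ok
Exactly one row (r3) and one column (c2) fail → the flipped bit is at their intersection.

row 3, column 2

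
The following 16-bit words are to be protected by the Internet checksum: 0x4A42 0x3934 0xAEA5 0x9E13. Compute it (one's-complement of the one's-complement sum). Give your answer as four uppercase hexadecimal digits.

One's-complement addition (fold any carry out of bit 15 back into bit 0):
  0x4A42 + 0x3934 = 0x08376
  0x8376 + 0xAEA5 = 0x1321B → wrap carry → 0x321C
  0x321C + 0x9E13 = 0x0D02F
One's-complement sum = 0xD02F.
Checksum = ~0xD02F & 0xFFFF = 0x2FD0.

2FD0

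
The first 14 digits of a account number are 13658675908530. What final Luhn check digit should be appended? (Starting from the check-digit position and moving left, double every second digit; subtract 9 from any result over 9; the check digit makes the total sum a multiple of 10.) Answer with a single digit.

6

Partial digits right→left: 0 3 5 8 0 9 5 7 6 8 5 6 3 1
Double every second digit counting from the check-digit position (so the 1st, 3rd, 5th, ... of the partial from the right).
  doubled (with −9 where >9): 0 1 0 1 3 1 6 → sum 12
  kept as-is: 3 8 9 7 8 6 1 → sum 42
Total = 12 + 42 = 54.
Check digit = (10 − (54 mod 10)) mod 10 = 6.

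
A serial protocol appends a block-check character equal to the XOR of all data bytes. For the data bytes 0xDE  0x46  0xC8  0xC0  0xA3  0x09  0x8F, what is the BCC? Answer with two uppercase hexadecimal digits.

XOR the bytes together:
  start with 0xDE
  0xDE ⊕ 0x46 = 0x98
  0x98 ⊕ 0xC8 = 0x50
  0x50 ⊕ 0xC0 = 0x90
  0x90 ⊕ 0xA3 = 0x33
  0x33 ⊕ 0x09 = 0x3A
  0x3A ⊕ 0x8F = 0xB5

B5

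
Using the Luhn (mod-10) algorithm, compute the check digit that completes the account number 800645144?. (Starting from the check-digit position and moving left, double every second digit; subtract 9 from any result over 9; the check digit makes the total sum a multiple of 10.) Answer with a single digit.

0

Partial digits right→left: 4 4 1 5 4 6 0 0 8
Double every second digit counting from the check-digit position (so the 1st, 3rd, 5th, ... of the partial from the right).
  doubled (with −9 where >9): 8 2 8 0 7 → sum 25
  kept as-is: 4 5 6 0 → sum 15
Total = 25 + 15 = 40.
Check digit = (10 − (40 mod 10)) mod 10 = 0.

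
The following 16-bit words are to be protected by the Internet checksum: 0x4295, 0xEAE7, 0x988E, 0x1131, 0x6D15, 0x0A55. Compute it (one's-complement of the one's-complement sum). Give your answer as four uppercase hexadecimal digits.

B158

One's-complement addition (fold any carry out of bit 15 back into bit 0):
  0x4295 + 0xEAE7 = 0x12D7C → wrap carry → 0x2D7D
  0x2D7D + 0x988E = 0x0C60B
  0xC60B + 0x1131 = 0x0D73C
  0xD73C + 0x6D15 = 0x14451 → wrap carry → 0x4452
  0x4452 + 0x0A55 = 0x04EA7
One's-complement sum = 0x4EA7.
Checksum = ~0x4EA7 & 0xFFFF = 0xB158.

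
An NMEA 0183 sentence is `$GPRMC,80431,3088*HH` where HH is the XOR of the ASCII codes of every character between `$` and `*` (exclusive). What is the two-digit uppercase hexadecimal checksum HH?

76

XOR the ASCII codes of the payload characters:
  'G' = 0x47 → acc = 0x47
  'P' = 0x50 → acc = 0x17
  'R' = 0x52 → acc = 0x45
  'M' = 0x4D → acc = 0x08
  'C' = 0x43 → acc = 0x4B
  ',' = 0x2C → acc = 0x67
  '8' = 0x38 → acc = 0x5F
  '0' = 0x30 → acc = 0x6F
  '4' = 0x34 → acc = 0x5B
  '3' = 0x33 → acc = 0x68
  '1' = 0x31 → acc = 0x59
  ',' = 0x2C → acc = 0x75
  '3' = 0x33 → acc = 0x46
  '0' = 0x30 → acc = 0x76
  '8' = 0x38 → acc = 0x4E
  '8' = 0x38 → acc = 0x76
Checksum = 0x76.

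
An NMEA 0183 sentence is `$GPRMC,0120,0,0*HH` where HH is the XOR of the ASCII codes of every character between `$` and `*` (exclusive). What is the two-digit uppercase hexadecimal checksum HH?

64

XOR the ASCII codes of the payload characters:
  'G' = 0x47 → acc = 0x47
  'P' = 0x50 → acc = 0x17
  'R' = 0x52 → acc = 0x45
  'M' = 0x4D → acc = 0x08
  'C' = 0x43 → acc = 0x4B
  ',' = 0x2C → acc = 0x67
  '0' = 0x30 → acc = 0x57
  '1' = 0x31 → acc = 0x66
  '2' = 0x32 → acc = 0x54
  '0' = 0x30 → acc = 0x64
  ',' = 0x2C → acc = 0x48
  '0' = 0x30 → acc = 0x78
  ',' = 0x2C → acc = 0x54
  '0' = 0x30 → acc = 0x64
Checksum = 0x64.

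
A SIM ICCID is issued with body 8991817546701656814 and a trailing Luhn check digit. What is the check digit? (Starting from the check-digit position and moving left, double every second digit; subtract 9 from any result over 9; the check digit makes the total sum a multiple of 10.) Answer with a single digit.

6

Partial digits right→left: 4 1 8 6 5 6 1 0 7 6 4 5 7 1 8 1 9 9 8
Double every second digit counting from the check-digit position (so the 1st, 3rd, 5th, ... of the partial from the right).
  doubled (with −9 where >9): 8 7 1 2 5 8 5 7 9 7 → sum 59
  kept as-is: 1 6 6 0 6 5 1 1 9 → sum 35
Total = 59 + 35 = 94.
Check digit = (10 − (94 mod 10)) mod 10 = 6.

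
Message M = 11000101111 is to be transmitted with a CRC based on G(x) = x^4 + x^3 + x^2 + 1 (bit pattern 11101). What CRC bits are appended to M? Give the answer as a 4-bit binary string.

1110

Append 4 zeros: 110001011110000. Divide by 11101 (XOR where the leading bit is 1):
  pos 0: 11000 XOR 11101 = 00101
  pos 2: 10110 XOR 11101 = 01011
  pos 3: 10111 XOR 11101 = 01010
  pos 4: 10101 XOR 11101 = 01000
  pos 5: 10001 XOR 11101 = 01100
  pos 6: 11001 XOR 11101 = 00100
  pos 8: 10000 XOR 11101 = 01101
  pos 9: 11010 XOR 11101 = 00111
Remainder (last 4 bits) = 1110. This is the CRC / FCS.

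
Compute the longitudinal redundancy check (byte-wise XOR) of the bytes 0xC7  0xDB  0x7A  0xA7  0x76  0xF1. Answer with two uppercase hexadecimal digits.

46

XOR the bytes together:
  start with 0xC7
  0xC7 ⊕ 0xDB = 0x1C
  0x1C ⊕ 0x7A = 0x66
  0x66 ⊕ 0xA7 = 0xC1
  0xC1 ⊕ 0x76 = 0xB7
  0xB7 ⊕ 0xF1 = 0x46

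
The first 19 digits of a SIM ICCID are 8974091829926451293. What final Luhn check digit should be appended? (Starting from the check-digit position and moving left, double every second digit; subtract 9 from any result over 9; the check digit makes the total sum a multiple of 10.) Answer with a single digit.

4

Partial digits right→left: 3 9 2 1 5 4 6 2 9 9 2 8 1 9 0 4 7 9 8
Double every second digit counting from the check-digit position (so the 1st, 3rd, 5th, ... of the partial from the right).
  doubled (with −9 where >9): 6 4 1 3 9 4 2 0 5 7 → sum 41
  kept as-is: 9 1 4 2 9 8 9 4 9 → sum 55
Total = 41 + 55 = 96.
Check digit = (10 − (96 mod 10)) mod 10 = 4.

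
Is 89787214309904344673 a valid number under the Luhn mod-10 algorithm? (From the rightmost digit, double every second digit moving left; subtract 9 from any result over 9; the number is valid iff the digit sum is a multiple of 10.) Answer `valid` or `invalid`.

From the right, keep odd positions and double even positions (subtract 9 from any doubled value over 9):
  doubled (positions 2,4,...): 5 8 6 0 9 6 2 5 5 7 → sum 53
  kept (positions 1,3,...): 3 6 4 4 9 0 4 2 8 9 → sum 49
Total = 102.
102 mod 10 = 2, so the number is invalid.

invalid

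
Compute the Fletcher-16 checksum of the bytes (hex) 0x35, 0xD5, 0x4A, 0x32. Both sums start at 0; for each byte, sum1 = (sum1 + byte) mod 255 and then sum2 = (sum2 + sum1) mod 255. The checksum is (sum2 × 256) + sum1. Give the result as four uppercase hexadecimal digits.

Running sums (mod 255):
  after byte 0 (0x35): sum1=53, sum2=53
  after byte 1 (0xD5): sum1=11, sum2=64
  after byte 2 (0x4A): sum1=85, sum2=149
  after byte 3 (0x32): sum1=135, sum2=29
Checksum = sum2·256 + sum1 = 29·256 + 135 = 7559 = 0x1D87.

1D87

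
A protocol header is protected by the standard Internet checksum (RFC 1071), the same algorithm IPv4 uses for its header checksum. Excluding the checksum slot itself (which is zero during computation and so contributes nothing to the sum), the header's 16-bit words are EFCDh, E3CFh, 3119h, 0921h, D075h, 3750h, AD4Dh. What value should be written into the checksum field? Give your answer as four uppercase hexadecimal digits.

One's-complement addition (fold any carry out of bit 15 back into bit 0):
  0xEFCD + 0xE3CF = 0x1D39C → wrap carry → 0xD39D
  0xD39D + 0x3119 = 0x104B6 → wrap carry → 0x04B7
  0x04B7 + 0x0921 = 0x00DD8
  0x0DD8 + 0xD075 = 0x0DE4D
  0xDE4D + 0x3750 = 0x1159D → wrap carry → 0x159E
  0x159E + 0xAD4D = 0x0C2EB
One's-complement sum = 0xC2EB.
Checksum = ~0xC2EB & 0xFFFF = 0x3D14.

3D14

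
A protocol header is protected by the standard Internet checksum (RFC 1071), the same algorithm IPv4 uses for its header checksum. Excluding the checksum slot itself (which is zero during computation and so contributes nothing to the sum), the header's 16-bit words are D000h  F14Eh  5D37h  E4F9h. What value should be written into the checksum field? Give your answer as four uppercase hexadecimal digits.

One's-complement addition (fold any carry out of bit 15 back into bit 0):
  0xD000 + 0xF14E = 0x1C14E → wrap carry → 0xC14F
  0xC14F + 0x5D37 = 0x11E86 → wrap carry → 0x1E87
  0x1E87 + 0xE4F9 = 0x10380 → wrap carry → 0x0381
One's-complement sum = 0x0381.
Checksum = ~0x0381 & 0xFFFF = 0xFC7E.

FC7E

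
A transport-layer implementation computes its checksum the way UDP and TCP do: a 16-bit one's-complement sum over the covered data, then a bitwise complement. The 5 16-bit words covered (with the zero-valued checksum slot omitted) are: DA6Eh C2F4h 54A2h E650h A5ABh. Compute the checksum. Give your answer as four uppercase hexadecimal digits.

One's-complement addition (fold any carry out of bit 15 back into bit 0):
  0xDA6E + 0xC2F4 = 0x19D62 → wrap carry → 0x9D63
  0x9D63 + 0x54A2 = 0x0F205
  0xF205 + 0xE650 = 0x1D855 → wrap carry → 0xD856
  0xD856 + 0xA5AB = 0x17E01 → wrap carry → 0x7E02
One's-complement sum = 0x7E02.
Checksum = ~0x7E02 & 0xFFFF = 0x81FD.

81FD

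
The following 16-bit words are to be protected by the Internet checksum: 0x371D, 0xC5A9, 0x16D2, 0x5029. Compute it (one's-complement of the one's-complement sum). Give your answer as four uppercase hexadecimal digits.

One's-complement addition (fold any carry out of bit 15 back into bit 0):
  0x371D + 0xC5A9 = 0x0FCC6
  0xFCC6 + 0x16D2 = 0x11398 → wrap carry → 0x1399
  0x1399 + 0x5029 = 0x063C2
One's-complement sum = 0x63C2.
Checksum = ~0x63C2 & 0xFFFF = 0x9C3D.

9C3D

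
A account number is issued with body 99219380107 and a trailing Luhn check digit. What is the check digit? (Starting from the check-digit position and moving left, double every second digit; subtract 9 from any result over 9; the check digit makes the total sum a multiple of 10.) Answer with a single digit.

Partial digits right→left: 7 0 1 0 8 3 9 1 2 9 9
Double every second digit counting from the check-digit position (so the 1st, 3rd, 5th, ... of the partial from the right).
  doubled (with −9 where >9): 5 2 7 9 4 9 → sum 36
  kept as-is: 0 0 3 1 9 → sum 13
Total = 36 + 13 = 49.
Check digit = (10 − (49 mod 10)) mod 10 = 1.

1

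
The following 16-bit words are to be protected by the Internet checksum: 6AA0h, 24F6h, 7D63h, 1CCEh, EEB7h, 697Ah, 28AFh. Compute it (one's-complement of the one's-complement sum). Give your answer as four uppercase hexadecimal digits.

One's-complement addition (fold any carry out of bit 15 back into bit 0):
  0x6AA0 + 0x24F6 = 0x08F96
  0x8F96 + 0x7D63 = 0x10CF9 → wrap carry → 0x0CFA
  0x0CFA + 0x1CCE = 0x029C8
  0x29C8 + 0xEEB7 = 0x1187F → wrap carry → 0x1880
  0x1880 + 0x697A = 0x081FA
  0x81FA + 0x28AF = 0x0AAA9
One's-complement sum = 0xAAA9.
Checksum = ~0xAAA9 & 0xFFFF = 0x5556.

5556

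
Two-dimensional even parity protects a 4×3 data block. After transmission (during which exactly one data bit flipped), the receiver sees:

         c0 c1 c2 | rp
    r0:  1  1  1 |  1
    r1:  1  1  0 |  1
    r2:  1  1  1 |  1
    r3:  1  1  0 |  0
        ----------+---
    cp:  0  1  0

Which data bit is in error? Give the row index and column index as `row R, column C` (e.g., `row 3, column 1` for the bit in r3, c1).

row 1, column 1

Recompute each row's even parity and compare to rp:
  r0: data parity 1, sent rp 1 → ok
  r1: data parity 0, sent rp 1 → mismatch
  r2: data parity 1, sent rp 1 → ok
  r3: data parity 0, sent rp 0 → ok
Recompute each column's even parity and compare to cp:
  c0: data parity 0, sent cp 0 → ok
  c1: data parity 0, sent cp 1 → mismatch
  c2: data parity 0, sent cp 0 → ok
Exactly one row (r1) and one column (c1) fail → the flipped bit is at their intersection.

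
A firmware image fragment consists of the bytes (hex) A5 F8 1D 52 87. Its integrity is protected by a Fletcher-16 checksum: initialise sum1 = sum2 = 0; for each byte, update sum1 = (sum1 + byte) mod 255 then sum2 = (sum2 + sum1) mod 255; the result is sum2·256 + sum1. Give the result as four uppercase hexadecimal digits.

A395

Running sums (mod 255):
  after byte 0 (A5): sum1=165, sum2=165
  after byte 1 (F8): sum1=158, sum2=68
  after byte 2 (1D): sum1=187, sum2=0
  after byte 3 (52): sum1=14, sum2=14
  after byte 4 (87): sum1=149, sum2=163
Checksum = sum2·256 + sum1 = 163·256 + 149 = 41877 = 0xA395.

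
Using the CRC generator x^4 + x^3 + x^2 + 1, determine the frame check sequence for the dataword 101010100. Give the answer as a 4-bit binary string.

0011

Append 4 zeros: 1010101000000. Divide by 11101 (XOR where the leading bit is 1):
  pos 0: 10101 XOR 11101 = 01000
  pos 1: 10000 XOR 11101 = 01101
  pos 2: 11011 XOR 11101 = 00110
  pos 4: 11000 XOR 11101 = 00101
  pos 6: 10100 XOR 11101 = 01001
  pos 7: 10010 XOR 11101 = 01111
  pos 8: 11110 XOR 11101 = 00011
Remainder (last 4 bits) = 0011. This is the CRC / FCS.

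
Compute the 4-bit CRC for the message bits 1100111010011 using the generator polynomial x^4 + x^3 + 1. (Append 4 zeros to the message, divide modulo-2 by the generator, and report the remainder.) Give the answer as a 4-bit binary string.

Append 4 zeros: 11001110100110000. Divide by 11001 (XOR where the leading bit is 1):
  pos 0: 11001 XOR 11001 = 00000
  pos 5: 11010 XOR 11001 = 00011
  pos 8: 11011 XOR 11001 = 00010
  pos 11: 10000 XOR 11001 = 01001
  pos 12: 10010 XOR 11001 = 01011
Remainder (last 4 bits) = 1011. This is the CRC / FCS.

1011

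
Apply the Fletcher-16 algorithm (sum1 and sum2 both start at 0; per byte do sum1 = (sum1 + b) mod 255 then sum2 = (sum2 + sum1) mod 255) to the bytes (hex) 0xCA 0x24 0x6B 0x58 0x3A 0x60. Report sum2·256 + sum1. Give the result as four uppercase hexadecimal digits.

014D

Running sums (mod 255):
  after byte 0 (0xCA): sum1=202, sum2=202
  after byte 1 (0x24): sum1=238, sum2=185
  after byte 2 (0x6B): sum1=90, sum2=20
  after byte 3 (0x58): sum1=178, sum2=198
  after byte 4 (0x3A): sum1=236, sum2=179
  after byte 5 (0x60): sum1=77, sum2=1
Checksum = sum2·256 + sum1 = 1·256 + 77 = 333 = 0x014D.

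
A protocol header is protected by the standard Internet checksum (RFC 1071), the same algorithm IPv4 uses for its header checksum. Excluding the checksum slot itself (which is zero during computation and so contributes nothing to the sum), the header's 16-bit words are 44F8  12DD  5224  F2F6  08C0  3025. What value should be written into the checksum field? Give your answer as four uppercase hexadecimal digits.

2A2A

One's-complement addition (fold any carry out of bit 15 back into bit 0):
  0x44F8 + 0x12DD = 0x057D5
  0x57D5 + 0x5224 = 0x0A9F9
  0xA9F9 + 0xF2F6 = 0x19CEF → wrap carry → 0x9CF0
  0x9CF0 + 0x08C0 = 0x0A5B0
  0xA5B0 + 0x3025 = 0x0D5D5
One's-complement sum = 0xD5D5.
Checksum = ~0xD5D5 & 0xFFFF = 0x2A2A.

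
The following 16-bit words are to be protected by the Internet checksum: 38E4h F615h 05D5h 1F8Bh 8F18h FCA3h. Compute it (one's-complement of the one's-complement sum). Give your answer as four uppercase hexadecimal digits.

1FE9

One's-complement addition (fold any carry out of bit 15 back into bit 0):
  0x38E4 + 0xF615 = 0x12EF9 → wrap carry → 0x2EFA
  0x2EFA + 0x05D5 = 0x034CF
  0x34CF + 0x1F8B = 0x0545A
  0x545A + 0x8F18 = 0x0E372
  0xE372 + 0xFCA3 = 0x1E015 → wrap carry → 0xE016
One's-complement sum = 0xE016.
Checksum = ~0xE016 & 0xFFFF = 0x1FE9.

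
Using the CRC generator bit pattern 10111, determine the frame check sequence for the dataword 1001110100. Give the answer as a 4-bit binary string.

1110

Append 4 zeros: 10011101000000. Divide by 10111 (XOR where the leading bit is 1):
  pos 0: 10011 XOR 10111 = 00100
  pos 2: 10010 XOR 10111 = 00101
  pos 4: 10110 XOR 10111 = 00001
  pos 8: 10000 XOR 10111 = 00111
Remainder (last 4 bits) = 1110. This is the CRC / FCS.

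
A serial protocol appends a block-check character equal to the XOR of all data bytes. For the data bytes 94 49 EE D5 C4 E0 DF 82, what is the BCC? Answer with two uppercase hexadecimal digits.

XOR the bytes together:
  start with 0x94
  0x94 ⊕ 0x49 = 0xDD
  0xDD ⊕ 0xEE = 0x33
  0x33 ⊕ 0xD5 = 0xE6
  0xE6 ⊕ 0xC4 = 0x22
  0x22 ⊕ 0xE0 = 0xC2
  0xC2 ⊕ 0xDF = 0x1D
  0x1D ⊕ 0x82 = 0x9F

9F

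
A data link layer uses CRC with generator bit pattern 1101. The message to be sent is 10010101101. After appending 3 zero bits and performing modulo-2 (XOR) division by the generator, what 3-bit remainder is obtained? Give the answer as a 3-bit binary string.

001

Append 3 zeros: 10010101101000. Divide by 1101 (XOR where the leading bit is 1):
  pos 0: 1001 XOR 1101 = 0100
  pos 1: 1000 XOR 1101 = 0101
  pos 2: 1011 XOR 1101 = 0110
  pos 3: 1100 XOR 1101 = 0001
  pos 6: 1110 XOR 1101 = 0011
  pos 8: 1110 XOR 1101 = 0011
  pos 10: 1100 XOR 1101 = 0001
Remainder (last 3 bits) = 001. This is the CRC / FCS.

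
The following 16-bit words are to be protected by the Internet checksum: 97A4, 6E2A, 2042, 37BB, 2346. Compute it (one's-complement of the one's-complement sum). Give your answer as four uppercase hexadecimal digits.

One's-complement addition (fold any carry out of bit 15 back into bit 0):
  0x97A4 + 0x6E2A = 0x105CE → wrap carry → 0x05CF
  0x05CF + 0x2042 = 0x02611
  0x2611 + 0x37BB = 0x05DCC
  0x5DCC + 0x2346 = 0x08112
One's-complement sum = 0x8112.
Checksum = ~0x8112 & 0xFFFF = 0x7EED.

7EED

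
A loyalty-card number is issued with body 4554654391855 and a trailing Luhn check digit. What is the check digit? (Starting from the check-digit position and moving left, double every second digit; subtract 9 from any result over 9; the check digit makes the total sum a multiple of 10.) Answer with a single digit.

0

Partial digits right→left: 5 5 8 1 9 3 4 5 6 4 5 5 4
Double every second digit counting from the check-digit position (so the 1st, 3rd, 5th, ... of the partial from the right).
  doubled (with −9 where >9): 1 7 9 8 3 1 8 → sum 37
  kept as-is: 5 1 3 5 4 5 → sum 23
Total = 37 + 23 = 60.
Check digit = (10 − (60 mod 10)) mod 10 = 0.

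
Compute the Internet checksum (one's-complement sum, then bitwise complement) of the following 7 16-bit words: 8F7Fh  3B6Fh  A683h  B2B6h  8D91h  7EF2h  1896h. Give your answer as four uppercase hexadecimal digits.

One's-complement addition (fold any carry out of bit 15 back into bit 0):
  0x8F7F + 0x3B6F = 0x0CAEE
  0xCAEE + 0xA683 = 0x17171 → wrap carry → 0x7172
  0x7172 + 0xB2B6 = 0x12428 → wrap carry → 0x2429
  0x2429 + 0x8D91 = 0x0B1BA
  0xB1BA + 0x7EF2 = 0x130AC → wrap carry → 0x30AD
  0x30AD + 0x1896 = 0x04943
One's-complement sum = 0x4943.
Checksum = ~0x4943 & 0xFFFF = 0xB6BC.

B6BC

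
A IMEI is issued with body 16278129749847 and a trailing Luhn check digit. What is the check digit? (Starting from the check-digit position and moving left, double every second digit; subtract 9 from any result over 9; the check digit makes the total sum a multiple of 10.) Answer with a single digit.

Partial digits right→left: 7 4 8 9 4 7 9 2 1 8 7 2 6 1
Double every second digit counting from the check-digit position (so the 1st, 3rd, 5th, ... of the partial from the right).
  doubled (with −9 where >9): 5 7 8 9 2 5 3 → sum 39
  kept as-is: 4 9 7 2 8 2 1 → sum 33
Total = 39 + 33 = 72.
Check digit = (10 − (72 mod 10)) mod 10 = 8.

8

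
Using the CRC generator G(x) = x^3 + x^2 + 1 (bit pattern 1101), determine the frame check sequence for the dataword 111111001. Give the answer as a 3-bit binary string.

Append 3 zeros: 111111001000. Divide by 1101 (XOR where the leading bit is 1):
  pos 0: 1111 XOR 1101 = 0010
  pos 2: 1011 XOR 1101 = 0110
  pos 3: 1100 XOR 1101 = 0001
  pos 6: 1010 XOR 1101 = 0111
  pos 7: 1110 XOR 1101 = 0011
Remainder (last 3 bits) = 110. This is the CRC / FCS.

110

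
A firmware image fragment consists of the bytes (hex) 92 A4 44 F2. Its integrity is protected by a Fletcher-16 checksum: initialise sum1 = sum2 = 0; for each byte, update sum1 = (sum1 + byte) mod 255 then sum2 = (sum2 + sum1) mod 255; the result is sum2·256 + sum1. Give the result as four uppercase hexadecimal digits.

B36E

Running sums (mod 255):
  after byte 0 (92): sum1=146, sum2=146
  after byte 1 (A4): sum1=55, sum2=201
  after byte 2 (44): sum1=123, sum2=69
  after byte 3 (F2): sum1=110, sum2=179
Checksum = sum2·256 + sum1 = 179·256 + 110 = 45934 = 0xB36E.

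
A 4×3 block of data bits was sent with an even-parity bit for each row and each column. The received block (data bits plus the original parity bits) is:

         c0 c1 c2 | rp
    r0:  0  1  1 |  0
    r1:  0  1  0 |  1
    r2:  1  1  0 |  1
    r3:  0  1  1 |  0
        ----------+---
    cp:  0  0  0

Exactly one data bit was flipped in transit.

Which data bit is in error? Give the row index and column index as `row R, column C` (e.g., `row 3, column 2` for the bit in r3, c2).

Recompute each row's even parity and compare to rp:
  r0: data parity 0, sent rp 0 → ok
  r1: data parity 1, sent rp 1 → ok
  r2: data parity 0, sent rp 1 → mismatch
  r3: data parity 0, sent rp 0 → ok
Recompute each column's even parity and compare to cp:
  c0: data parity 1, sent cp 0 → mismatch
  c1: data parity 0, sent cp 0 → ok
  c2: data parity 0, sent cp 0 → ok
Exactly one row (r2) and one column (c0) fail → the flipped bit is at their intersection.

row 2, column 0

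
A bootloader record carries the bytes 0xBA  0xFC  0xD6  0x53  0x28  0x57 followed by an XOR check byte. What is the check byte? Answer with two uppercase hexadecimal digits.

BC

XOR the bytes together:
  start with 0xBA
  0xBA ⊕ 0xFC = 0x46
  0x46 ⊕ 0xD6 = 0x90
  0x90 ⊕ 0x53 = 0xC3
  0xC3 ⊕ 0x28 = 0xEB
  0xEB ⊕ 0x57 = 0xBC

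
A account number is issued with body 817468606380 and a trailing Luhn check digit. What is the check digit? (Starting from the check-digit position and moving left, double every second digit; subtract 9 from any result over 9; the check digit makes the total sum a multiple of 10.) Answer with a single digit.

6

Partial digits right→left: 0 8 3 6 0 6 8 6 4 7 1 8
Double every second digit counting from the check-digit position (so the 1st, 3rd, 5th, ... of the partial from the right).
  doubled (with −9 where >9): 0 6 0 7 8 2 → sum 23
  kept as-is: 8 6 6 6 7 8 → sum 41
Total = 23 + 41 = 64.
Check digit = (10 − (64 mod 10)) mod 10 = 6.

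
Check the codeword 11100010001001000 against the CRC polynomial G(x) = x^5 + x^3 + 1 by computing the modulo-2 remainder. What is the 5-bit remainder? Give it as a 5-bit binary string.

Modulo-2 division of 11100010001001000 by 101001:
  pos 0: 111000 XOR 101001 = 010001
  pos 1: 100011 XOR 101001 = 001010
  pos 3: 101000 XOR 101001 = 000001
  pos 8: 101001 XOR 101001 = 000000
Remainder = 00000 (zero — the frame passes the CRC check).

00000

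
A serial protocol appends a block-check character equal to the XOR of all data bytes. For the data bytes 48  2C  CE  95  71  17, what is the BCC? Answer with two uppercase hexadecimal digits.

XOR the bytes together:
  start with 0x48
  0x48 ⊕ 0x2C = 0x64
  0x64 ⊕ 0xCE = 0xAA
  0xAA ⊕ 0x95 = 0x3F
  0x3F ⊕ 0x71 = 0x4E
  0x4E ⊕ 0x17 = 0x59

59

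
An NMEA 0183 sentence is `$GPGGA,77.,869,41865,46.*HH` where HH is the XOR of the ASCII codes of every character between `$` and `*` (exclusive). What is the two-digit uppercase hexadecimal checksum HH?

5D

XOR the ASCII codes of the payload characters:
  'G' = 0x47 → acc = 0x47
  'P' = 0x50 → acc = 0x17
  'G' = 0x47 → acc = 0x50
  'G' = 0x47 → acc = 0x17
  'A' = 0x41 → acc = 0x56
  ',' = 0x2C → acc = 0x7A
  '7' = 0x37 → acc = 0x4D
  '7' = 0x37 → acc = 0x7A
  '.' = 0x2E → acc = 0x54
  ',' = 0x2C → acc = 0x78
  '8' = 0x38 → acc = 0x40
  '6' = 0x36 → acc = 0x76
  '9' = 0x39 → acc = 0x4F
  ',' = 0x2C → acc = 0x63
  '4' = 0x34 → acc = 0x57
  '1' = 0x31 → acc = 0x66
  '8' = 0x38 → acc = 0x5E
  '6' = 0x36 → acc = 0x68
  '5' = 0x35 → acc = 0x5D
  ',' = 0x2C → acc = 0x71
  '4' = 0x34 → acc = 0x45
  '6' = 0x36 → acc = 0x73
  '.' = 0x2E → acc = 0x5D
Checksum = 0x5D.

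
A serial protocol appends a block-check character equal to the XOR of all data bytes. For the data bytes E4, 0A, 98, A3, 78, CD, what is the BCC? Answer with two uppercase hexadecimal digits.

60

XOR the bytes together:
  start with 0xE4
  0xE4 ⊕ 0x0A = 0xEE
  0xEE ⊕ 0x98 = 0x76
  0x76 ⊕ 0xA3 = 0xD5
  0xD5 ⊕ 0x78 = 0xAD
  0xAD ⊕ 0xCD = 0x60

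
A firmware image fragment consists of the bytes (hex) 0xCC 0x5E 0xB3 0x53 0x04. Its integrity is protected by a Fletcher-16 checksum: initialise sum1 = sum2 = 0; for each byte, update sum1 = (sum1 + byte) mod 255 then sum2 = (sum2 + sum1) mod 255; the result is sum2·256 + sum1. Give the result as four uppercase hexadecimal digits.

3F36

Running sums (mod 255):
  after byte 0 (0xCC): sum1=204, sum2=204
  after byte 1 (0x5E): sum1=43, sum2=247
  after byte 2 (0xB3): sum1=222, sum2=214
  after byte 3 (0x53): sum1=50, sum2=9
  after byte 4 (0x04): sum1=54, sum2=63
Checksum = sum2·256 + sum1 = 63·256 + 54 = 16182 = 0x3F36.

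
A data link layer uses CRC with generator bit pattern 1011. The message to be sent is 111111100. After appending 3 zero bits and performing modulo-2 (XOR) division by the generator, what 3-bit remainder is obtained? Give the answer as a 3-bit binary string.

000

Append 3 zeros: 111111100000. Divide by 1011 (XOR where the leading bit is 1):
  pos 0: 1111 XOR 1011 = 0100
  pos 1: 1001 XOR 1011 = 0010
  pos 3: 1011 XOR 1011 = 0000
Remainder (last 3 bits) = 000. This is the CRC / FCS.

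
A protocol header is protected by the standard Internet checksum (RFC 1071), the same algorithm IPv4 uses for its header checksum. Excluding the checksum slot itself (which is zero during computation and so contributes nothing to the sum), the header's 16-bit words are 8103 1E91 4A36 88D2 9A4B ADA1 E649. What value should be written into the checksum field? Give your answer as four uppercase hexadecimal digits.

One's-complement addition (fold any carry out of bit 15 back into bit 0):
  0x8103 + 0x1E91 = 0x09F94
  0x9F94 + 0x4A36 = 0x0E9CA
  0xE9CA + 0x88D2 = 0x1729C → wrap carry → 0x729D
  0x729D + 0x9A4B = 0x10CE8 → wrap carry → 0x0CE9
  0x0CE9 + 0xADA1 = 0x0BA8A
  0xBA8A + 0xE649 = 0x1A0D3 → wrap carry → 0xA0D4
One's-complement sum = 0xA0D4.
Checksum = ~0xA0D4 & 0xFFFF = 0x5F2B.

5F2B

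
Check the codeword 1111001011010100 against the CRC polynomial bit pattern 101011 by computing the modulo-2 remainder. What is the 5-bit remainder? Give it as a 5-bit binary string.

01000

Modulo-2 division of 1111001011010100 by 101011:
  pos 0: 111100 XOR 101011 = 010111
  pos 1: 101111 XOR 101011 = 000100
  pos 4: 100011 XOR 101011 = 001000
  pos 6: 100001 XOR 101011 = 001010
  pos 8: 101001 XOR 101011 = 000010
Remainder = 01000 (nonzero — an error is detected).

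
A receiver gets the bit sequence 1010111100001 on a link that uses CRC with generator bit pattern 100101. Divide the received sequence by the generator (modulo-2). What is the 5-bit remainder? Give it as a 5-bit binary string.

01000

Modulo-2 division of 1010111100001 by 100101:
  pos 0: 101011 XOR 100101 = 001110
  pos 2: 111011 XOR 100101 = 011110
  pos 3: 111100 XOR 100101 = 011001
  pos 4: 110010 XOR 100101 = 010111
  pos 5: 101110 XOR 100101 = 001011
  pos 7: 101101 XOR 100101 = 001000
Remainder = 01000 (nonzero — an error is detected).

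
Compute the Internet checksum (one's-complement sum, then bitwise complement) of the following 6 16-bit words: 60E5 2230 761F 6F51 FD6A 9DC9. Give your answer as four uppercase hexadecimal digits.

FC44

One's-complement addition (fold any carry out of bit 15 back into bit 0):
  0x60E5 + 0x2230 = 0x08315
  0x8315 + 0x761F = 0x0F934
  0xF934 + 0x6F51 = 0x16885 → wrap carry → 0x6886
  0x6886 + 0xFD6A = 0x165F0 → wrap carry → 0x65F1
  0x65F1 + 0x9DC9 = 0x103BA → wrap carry → 0x03BB
One's-complement sum = 0x03BB.
Checksum = ~0x03BB & 0xFFFF = 0xFC44.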